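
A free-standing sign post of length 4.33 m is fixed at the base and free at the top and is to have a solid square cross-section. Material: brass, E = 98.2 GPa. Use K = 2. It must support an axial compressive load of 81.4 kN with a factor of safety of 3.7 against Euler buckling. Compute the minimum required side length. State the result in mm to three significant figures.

Required P_cr = n·P = 3.7 × 81.4 = 301.2 kN
L_e = K·L = 2 × 4.33 = 8.660 m
Required I = P_cr·L_e²/(π²E) = 3.012×10^5 × 8.660² / (π² × 9.82×10^10) = 2.331×10^-5 m⁴
I_req = 2.331×10^7 mm⁴
Solid square: I = a⁴/12  ⇒  a = (12I)^(1/4) = (12×2.331×10^7)^(1/4) = 129 mm

a ≈ 129 mm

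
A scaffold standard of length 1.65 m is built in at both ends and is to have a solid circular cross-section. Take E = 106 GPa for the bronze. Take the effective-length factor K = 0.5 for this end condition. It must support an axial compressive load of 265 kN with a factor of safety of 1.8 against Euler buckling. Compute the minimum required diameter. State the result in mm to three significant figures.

d ≈ 50.1 mm

Required P_cr = n·P = 1.8 × 265 = 477.0 kN
L_e = K·L = 0.5 × 1.65 = 0.8250 m
Required I = P_cr·L_e²/(π²E) = 4.770×10^5 × 0.8250² / (π² × 1.06×10^11) = 3.103×10^-7 m⁴
I_req = 3.103×10^5 mm⁴
Solid circle: I = πd⁴/64  ⇒  d = (64I/π)^(1/4) = (64×3.103×10^5/π)^(1/4) = 50.1 mm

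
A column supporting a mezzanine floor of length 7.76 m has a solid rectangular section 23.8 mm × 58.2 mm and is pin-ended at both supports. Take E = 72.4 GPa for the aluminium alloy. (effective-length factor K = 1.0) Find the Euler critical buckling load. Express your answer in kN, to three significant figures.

Buckling occurs about the weak axis: I_min = h·b³/12 with b = 23.8 mm (the shorter side).
I_min = 58.2×23.8³/12 = 6.538×10^4 mm⁴
I = 6.538×10^4 mm⁴ = 6.538×10^-8 m⁴
Effective length L_e = K·L = 1 × 7.76 = 7.760 m
P_cr = π²EI / L_e² = π² × 72.4×10⁹ × 6.538×10^-8 / 7.760² = 775.9 N

P_cr ≈ 0.776 kN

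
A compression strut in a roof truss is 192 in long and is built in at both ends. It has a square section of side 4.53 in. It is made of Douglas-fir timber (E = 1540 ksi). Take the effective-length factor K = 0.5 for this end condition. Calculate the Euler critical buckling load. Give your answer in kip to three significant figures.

P_cr ≈ 57.9 kip

I = a⁴/12 = 4.53⁴/12 = 35.09 in⁴
Effective length L_e = K·L = 0.5 × 192 = 96.00 in
P_cr = π²EI / L_e² = π² × 1540×10³ × 35.09 / 96.00² = 5.787×10^4 lb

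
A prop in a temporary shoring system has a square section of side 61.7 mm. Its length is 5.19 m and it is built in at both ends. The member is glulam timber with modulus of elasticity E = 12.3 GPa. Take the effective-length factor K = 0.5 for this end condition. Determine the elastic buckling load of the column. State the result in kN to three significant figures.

P_cr ≈ 21.8 kN

I = a⁴/12 = 61.7⁴/12 = 1.208×10^6 mm⁴
I = 1.208×10^6 mm⁴ = 1.208×10^-6 m⁴
Effective length L_e = K·L = 0.5 × 5.19 = 2.595 m
P_cr = π²EI / L_e² = π² × 12.3×10⁹ × 1.208×10^-6 / 2.595² = 2.177×10^4 N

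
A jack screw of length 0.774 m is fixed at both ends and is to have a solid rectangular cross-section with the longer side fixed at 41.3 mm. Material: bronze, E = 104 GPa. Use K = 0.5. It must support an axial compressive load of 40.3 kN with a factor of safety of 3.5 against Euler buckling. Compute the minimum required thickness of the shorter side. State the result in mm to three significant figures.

b ≈ 18.2 mm

Required P_cr = n·P = 3.5 × 40.3 = 141.0 kN
L_e = K·L = 0.5 × 0.774 = 0.3870 m
Required I = P_cr·L_e²/(π²E) = 1.410×10^5 × 0.3870² / (π² × 1.04×10^11) = 2.058×10^-8 m⁴
I_req = 2.058×10^4 mm⁴
Rectangle, weak axis: I_min = h·b³/12 with h = 41.3 mm fixed  ⇒  b = (12I/h)^(1/3) = 18.2 mm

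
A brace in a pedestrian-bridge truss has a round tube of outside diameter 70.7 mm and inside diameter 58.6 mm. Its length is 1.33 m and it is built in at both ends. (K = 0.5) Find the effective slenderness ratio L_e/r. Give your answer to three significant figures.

λ ≈ 29.0

d_o = 70.7 mm, d_i = 58.6 mm
I = π(d_o⁴ − d_i⁴)/64 = π(70.7⁴ − 58.60⁴)/64 = 6.476×10^5 mm⁴
A = 1.229×10^3 mm²;  r_min = √(I/A) = √(6.476×10^5/1.229×10^3) = 22.96 mm
L_e = K·L = 0.5 × 1.33 m = 0.6650 m = 665.00 mm
λ = L_e / r_min = 665.00 / 22.96 = 29.0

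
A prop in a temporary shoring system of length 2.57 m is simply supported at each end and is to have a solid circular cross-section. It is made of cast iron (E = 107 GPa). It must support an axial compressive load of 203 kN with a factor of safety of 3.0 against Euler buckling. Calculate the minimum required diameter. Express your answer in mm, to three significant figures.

d ≈ 93.9 mm

Required P_cr = n·P = 3.0 × 203 = 609.0 kN
L_e = K·L = 1 × 2.57 = 2.570 m
Required I = P_cr·L_e²/(π²E) = 6.090×10^5 × 2.570² / (π² × 1.07×10^11) = 3.809×10^-6 m⁴
I_req = 3.809×10^6 mm⁴
Solid circle: I = πd⁴/64  ⇒  d = (64I/π)^(1/4) = (64×3.809×10^6/π)^(1/4) = 93.9 mm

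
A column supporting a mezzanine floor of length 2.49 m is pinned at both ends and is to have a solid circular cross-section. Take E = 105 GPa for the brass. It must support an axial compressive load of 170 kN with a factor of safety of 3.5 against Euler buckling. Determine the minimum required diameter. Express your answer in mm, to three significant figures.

d ≈ 92.3 mm

Required P_cr = n·P = 3.5 × 170 = 595.0 kN
L_e = K·L = 1 × 2.49 = 2.490 m
Required I = P_cr·L_e²/(π²E) = 5.950×10^5 × 2.490² / (π² × 1.05×10^11) = 3.560×10^-6 m⁴
I_req = 3.560×10^6 mm⁴
Solid circle: I = πd⁴/64  ⇒  d = (64I/π)^(1/4) = (64×3.560×10^6/π)^(1/4) = 92.3 mm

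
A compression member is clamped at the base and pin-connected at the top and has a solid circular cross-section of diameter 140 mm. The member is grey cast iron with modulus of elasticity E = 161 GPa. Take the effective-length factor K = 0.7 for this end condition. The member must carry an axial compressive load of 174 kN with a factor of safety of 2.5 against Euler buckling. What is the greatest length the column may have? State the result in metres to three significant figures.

I = πd⁴/64 = π×140⁴/64 = 1.886×10^7 mm⁴
I = 1.886×10^-5 m⁴
Required critical load P_cr = n·P = 2.5 × 174 = 435.0 kN = 4.350×10^5 N
From P_cr = π²EI/(K·L)²:  L = (1/K)·√(π²EI/P_cr) = (1/0.7)·√(π²×1.61×10^11×1.886×10^-5/4.350×10^5)
L = 11.9 m

L_max ≈ 11.9 m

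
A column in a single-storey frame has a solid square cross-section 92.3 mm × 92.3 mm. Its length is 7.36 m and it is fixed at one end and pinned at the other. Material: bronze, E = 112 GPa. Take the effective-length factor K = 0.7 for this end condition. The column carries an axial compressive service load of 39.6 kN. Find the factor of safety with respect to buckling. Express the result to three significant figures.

n ≈ 6.36

I = a⁴/12 = 92.3⁴/12 = 6.048×10^6 mm⁴
I = 6.048×10^6 mm⁴ = 6.048×10^-6 m⁴
Effective length L_e = K·L = 0.7 × 7.36 = 5.152 m
P_cr = π²EI / L_e² = π² × 112×10⁹ × 6.048×10^-6 / 5.152² = 2.519×10^5 N
Factor of safety n = P_cr / P = 251.88 / 39.6 = 6.36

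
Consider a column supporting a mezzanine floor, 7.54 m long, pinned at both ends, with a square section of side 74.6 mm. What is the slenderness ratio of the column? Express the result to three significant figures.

For a square r = a/√12 = 74.6/√12 = 21.54 mm
L_e = K·L = 1 × 7.54 m = 7.540 m = 7540.0 mm
λ = L_e / r_min = 7540.0 / 21.54 = 350

λ ≈ 350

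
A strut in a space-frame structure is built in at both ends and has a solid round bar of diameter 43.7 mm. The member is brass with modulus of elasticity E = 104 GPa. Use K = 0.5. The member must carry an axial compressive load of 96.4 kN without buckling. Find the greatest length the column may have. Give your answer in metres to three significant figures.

L_max ≈ 2.76 m

I = πd⁴/64 = π×43.7⁴/64 = 1.790×10^5 mm⁴
I = 1.790×10^-7 m⁴
At the buckling limit P_cr = P = 9.640×10^4 N
From P_cr = π²EI/(K·L)²:  L = (1/K)·√(π²EI/P_cr) = (1/0.5)·√(π²×1.04×10^11×1.790×10^-7/9.640×10^4)
L = 2.76 m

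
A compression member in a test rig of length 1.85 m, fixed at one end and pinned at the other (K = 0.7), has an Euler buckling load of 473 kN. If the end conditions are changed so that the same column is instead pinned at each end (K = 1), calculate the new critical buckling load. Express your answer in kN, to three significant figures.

P_cr ≈ 232 kN

P_cr ∝ 1/K², so P_cr,new = P_cr,old × (K_old/K_new)² = 473 × (0.7/1)²
= 473 × 0.4900 = 232 kN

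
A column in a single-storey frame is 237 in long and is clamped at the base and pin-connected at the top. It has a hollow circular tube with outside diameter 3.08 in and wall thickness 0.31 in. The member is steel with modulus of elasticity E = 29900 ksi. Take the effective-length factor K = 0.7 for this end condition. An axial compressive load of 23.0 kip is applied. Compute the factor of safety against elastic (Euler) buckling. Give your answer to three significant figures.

n ≈ 1.22

Inner diameter d_i = 3.08 − 2×0.31 = 2.460 in
I = π(d_o⁴ − d_i⁴)/64 = π(3.08⁴ − 2.460⁴)/64 = 2.620 in⁴
Effective length L_e = K·L = 0.7 × 237 = 165.9 in
P_cr = π²EI / L_e² = π² × 29900×10³ × 2.620 / 165.9² = 2.809×10^4 lb
Factor of safety n = P_cr / P = 28.090 / 23.0 = 1.22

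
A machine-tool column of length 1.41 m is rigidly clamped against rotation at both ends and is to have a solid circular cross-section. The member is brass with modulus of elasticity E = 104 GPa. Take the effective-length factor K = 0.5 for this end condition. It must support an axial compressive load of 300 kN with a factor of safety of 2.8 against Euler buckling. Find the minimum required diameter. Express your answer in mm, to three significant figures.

d ≈ 53.7 mm

Required P_cr = n·P = 2.8 × 300 = 840.0 kN
L_e = K·L = 0.5 × 1.41 = 0.7050 m
Required I = P_cr·L_e²/(π²E) = 8.400×10^5 × 0.7050² / (π² × 1.04×10^11) = 4.067×10^-7 m⁴
I_req = 4.067×10^5 mm⁴
Solid circle: I = πd⁴/64  ⇒  d = (64I/π)^(1/4) = (64×4.067×10^5/π)^(1/4) = 53.7 mm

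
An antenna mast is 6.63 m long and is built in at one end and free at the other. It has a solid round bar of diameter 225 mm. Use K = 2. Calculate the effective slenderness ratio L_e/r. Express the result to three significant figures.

λ ≈ 236

For a solid circle r = d/4 = 225/4 = 56.25 mm
L_e = K·L = 2 × 6.63 m = 13.26 m = 13260 mm
λ = L_e / r_min = 13260 / 56.25 = 236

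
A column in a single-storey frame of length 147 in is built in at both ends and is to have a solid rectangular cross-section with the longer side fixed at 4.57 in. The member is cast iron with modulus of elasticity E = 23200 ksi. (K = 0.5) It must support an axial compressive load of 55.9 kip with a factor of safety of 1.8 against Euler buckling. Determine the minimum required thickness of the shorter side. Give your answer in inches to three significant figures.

b ≈ 1.84 in

Required P_cr = n·P = 1.8 × 55.9 = 100.6 kip
L_e = K·L = 0.5 × 147 = 73.50 in
Required I = P_cr·L_e²/(π²E) = 1.006×10^5 × 73.50² / (π² × 2.32×10^7) = 2.374 in⁴
Rectangle, weak axis: I_min = h·b³/12 with h = 4.57 in fixed  ⇒  b = (12I/h)^(1/3) = 1.84 in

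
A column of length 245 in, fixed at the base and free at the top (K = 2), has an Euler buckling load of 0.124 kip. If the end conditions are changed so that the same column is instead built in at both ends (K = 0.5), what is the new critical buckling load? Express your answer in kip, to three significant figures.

P_cr ≈ 1.98 kip

P_cr ∝ 1/K², so P_cr,new = P_cr,old × (K_old/K_new)² = 0.124 × (2/0.5)²
= 0.124 × 16.00 = 1.98 kip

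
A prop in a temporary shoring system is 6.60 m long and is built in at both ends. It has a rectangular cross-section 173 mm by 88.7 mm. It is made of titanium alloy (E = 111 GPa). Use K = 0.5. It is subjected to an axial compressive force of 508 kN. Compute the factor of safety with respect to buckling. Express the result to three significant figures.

Buckling occurs about the weak axis: I_min = h·b³/12 with b = 88.7 mm (the shorter side).
I_min = 173×88.7³/12 = 1.006×10^7 mm⁴
I = 1.006×10^7 mm⁴ = 1.006×10^-5 m⁴
Effective length L_e = K·L = 0.5 × 6.60 = 3.300 m
P_cr = π²EI / L_e² = π² × 111×10⁹ × 1.006×10^-5 / 3.300² = 1.012×10^6 N
Factor of safety n = P_cr / P = 1012.1 / 508 = 1.99

n ≈ 1.99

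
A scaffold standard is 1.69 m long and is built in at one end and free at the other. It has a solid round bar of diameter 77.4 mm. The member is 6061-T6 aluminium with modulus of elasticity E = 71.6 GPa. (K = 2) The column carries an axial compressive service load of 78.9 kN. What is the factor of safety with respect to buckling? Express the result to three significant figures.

n ≈ 1.38

I = πd⁴/64 = π×77.4⁴/64 = 1.762×10^6 mm⁴
I = 1.762×10^6 mm⁴ = 1.762×10^-6 m⁴
Effective length L_e = K·L = 2 × 1.69 = 3.380 m
P_cr = π²EI / L_e² = π² × 71.6×10⁹ × 1.762×10^-6 / 3.380² = 1.090×10^5 N
Factor of safety n = P_cr / P = 108.97 / 78.9 = 1.38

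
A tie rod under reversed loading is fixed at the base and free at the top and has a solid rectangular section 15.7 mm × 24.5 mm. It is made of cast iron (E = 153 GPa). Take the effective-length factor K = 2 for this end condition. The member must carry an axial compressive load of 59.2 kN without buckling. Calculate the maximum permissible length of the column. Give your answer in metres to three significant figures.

Buckling occurs about the weak axis: I_min = h·b³/12 with b = 15.7 mm (the shorter side).
I_min = 24.5×15.7³/12 = 7.901×10^3 mm⁴
I = 7.901×10^-9 m⁴
At the buckling limit P_cr = P = 5.920×10^4 N
From P_cr = π²EI/(K·L)²:  L = (1/K)·√(π²EI/P_cr) = (1/2)·√(π²×1.53×10^11×7.901×10^-9/5.920×10^4)
L = 0.224 m

L_max ≈ 0.224 m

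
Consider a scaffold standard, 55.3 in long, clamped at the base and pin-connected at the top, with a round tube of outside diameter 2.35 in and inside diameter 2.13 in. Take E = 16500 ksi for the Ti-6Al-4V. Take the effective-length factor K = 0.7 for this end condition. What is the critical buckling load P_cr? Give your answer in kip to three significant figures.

P_cr ≈ 52.9 kip

d_o = 2.35 in, d_i = 2.13 in
I = π(d_o⁴ − d_i⁴)/64 = π(2.35⁴ − 2.130⁴)/64 = 0.4867 in⁴
Effective length L_e = K·L = 0.7 × 55.3 = 38.71 in
P_cr = π²EI / L_e² = π² × 16500×10³ × 0.4867 / 38.71² = 5.289×10^4 lb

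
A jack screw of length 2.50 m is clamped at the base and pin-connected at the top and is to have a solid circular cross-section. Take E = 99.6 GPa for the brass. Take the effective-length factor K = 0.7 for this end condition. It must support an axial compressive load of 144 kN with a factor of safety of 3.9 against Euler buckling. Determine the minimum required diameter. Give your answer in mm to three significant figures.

d ≈ 77.3 mm

Required P_cr = n·P = 3.9 × 144 = 561.6 kN
L_e = K·L = 0.7 × 2.50 = 1.750 m
Required I = P_cr·L_e²/(π²E) = 5.616×10^5 × 1.750² / (π² × 9.96×10^10) = 1.750×10^-6 m⁴
I_req = 1.750×10^6 mm⁴
Solid circle: I = πd⁴/64  ⇒  d = (64I/π)^(1/4) = (64×1.750×10^6/π)^(1/4) = 77.3 mm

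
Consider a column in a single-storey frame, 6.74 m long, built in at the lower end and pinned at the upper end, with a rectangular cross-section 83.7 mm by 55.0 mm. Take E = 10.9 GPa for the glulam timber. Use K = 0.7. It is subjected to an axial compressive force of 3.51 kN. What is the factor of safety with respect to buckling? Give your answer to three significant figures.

n ≈ 1.60

Buckling occurs about the weak axis: I_min = h·b³/12 with b = 55.0 mm (the shorter side).
I_min = 83.7×55.0³/12 = 1.160×10^6 mm⁴
I = 1.160×10^6 mm⁴ = 1.160×10^-6 m⁴
Effective length L_e = K·L = 0.7 × 6.74 = 4.718 m
P_cr = π²EI / L_e² = π² × 10.9×10⁹ × 1.160×10^-6 / 4.718² = 5.608×10^3 N
Factor of safety n = P_cr / P = 5.6084 / 3.51 = 1.60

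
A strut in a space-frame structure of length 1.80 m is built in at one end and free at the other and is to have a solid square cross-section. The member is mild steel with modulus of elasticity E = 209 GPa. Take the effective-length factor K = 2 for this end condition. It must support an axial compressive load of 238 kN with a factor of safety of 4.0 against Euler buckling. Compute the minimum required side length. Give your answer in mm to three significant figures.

Required P_cr = n·P = 4.0 × 238 = 952.0 kN
L_e = K·L = 2 × 1.80 = 3.600 m
Required I = P_cr·L_e²/(π²E) = 9.520×10^5 × 3.600² / (π² × 2.09×10^11) = 5.981×10^-6 m⁴
I_req = 5.981×10^6 mm⁴
Solid square: I = a⁴/12  ⇒  a = (12I)^(1/4) = (12×5.981×10^6)^(1/4) = 92.0 mm

a ≈ 92.0 mm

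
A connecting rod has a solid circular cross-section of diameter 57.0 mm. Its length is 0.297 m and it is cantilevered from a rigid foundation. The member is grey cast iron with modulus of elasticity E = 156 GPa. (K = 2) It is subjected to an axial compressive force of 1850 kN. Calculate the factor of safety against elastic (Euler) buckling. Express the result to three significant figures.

I = πd⁴/64 = π×57.0⁴/64 = 5.182×10^5 mm⁴
I = 5.182×10^5 mm⁴ = 5.182×10^-7 m⁴
Effective length L_e = K·L = 2 × 0.297 = 0.5940 m
P_cr = π²EI / L_e² = π² × 156×10⁹ × 5.182×10^-7 / 0.5940² = 2.261×10^6 N
Factor of safety n = P_cr / P = 2261.1 / 1850 = 1.22

n ≈ 1.22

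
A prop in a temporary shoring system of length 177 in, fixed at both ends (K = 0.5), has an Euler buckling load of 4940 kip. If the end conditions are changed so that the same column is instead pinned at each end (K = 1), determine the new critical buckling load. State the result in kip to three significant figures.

P_cr ≈ 1240 kip

P_cr ∝ 1/K², so P_cr,new = P_cr,old × (K_old/K_new)² = 4940 × (0.5/1)²
= 4940 × 0.2500 = 1240 kip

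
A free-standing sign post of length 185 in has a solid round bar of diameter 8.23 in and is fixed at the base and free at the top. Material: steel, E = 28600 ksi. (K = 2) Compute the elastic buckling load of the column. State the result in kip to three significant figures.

I = πd⁴/64 = π×8.23⁴/64 = 225.2 in⁴
Effective length L_e = K·L = 2 × 185 = 370.0 in
P_cr = π²EI / L_e² = π² × 28600×10³ × 225.2 / 370.0² = 4.643×10^5 lb

P_cr ≈ 464 kip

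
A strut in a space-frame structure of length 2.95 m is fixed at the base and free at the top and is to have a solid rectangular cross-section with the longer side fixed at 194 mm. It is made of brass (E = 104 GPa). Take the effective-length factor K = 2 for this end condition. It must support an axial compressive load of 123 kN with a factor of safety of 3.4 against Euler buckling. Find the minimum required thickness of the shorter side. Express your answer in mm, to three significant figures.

Required P_cr = n·P = 3.4 × 123 = 418.2 kN
L_e = K·L = 2 × 2.95 = 5.900 m
Required I = P_cr·L_e²/(π²E) = 4.182×10^5 × 5.900² / (π² × 1.04×10^11) = 1.418×10^-5 m⁴
I_req = 1.418×10^7 mm⁴
Rectangle, weak axis: I_min = h·b³/12 with h = 194 mm fixed  ⇒  b = (12I/h)^(1/3) = 95.7 mm

b ≈ 95.7 mm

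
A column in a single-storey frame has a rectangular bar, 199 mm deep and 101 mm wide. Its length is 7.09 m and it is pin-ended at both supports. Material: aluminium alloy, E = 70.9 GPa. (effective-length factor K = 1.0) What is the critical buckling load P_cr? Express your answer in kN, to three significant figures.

Buckling occurs about the weak axis: I_min = h·b³/12 with b = 101 mm (the shorter side).
I_min = 199×101³/12 = 1.709×10^7 mm⁴
I = 1.709×10^7 mm⁴ = 1.709×10^-5 m⁴
Effective length L_e = K·L = 1 × 7.09 = 7.090 m
P_cr = π²EI / L_e² = π² × 70.9×10⁹ × 1.709×10^-5 / 7.090² = 2.378×10^5 N

P_cr ≈ 238 kN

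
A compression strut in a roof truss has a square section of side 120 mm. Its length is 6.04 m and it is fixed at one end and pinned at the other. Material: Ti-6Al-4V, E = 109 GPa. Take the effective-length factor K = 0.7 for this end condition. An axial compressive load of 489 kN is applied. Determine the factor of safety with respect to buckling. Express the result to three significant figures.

I = a⁴/12 = 120⁴/12 = 1.728×10^7 mm⁴
I = 1.728×10^7 mm⁴ = 1.728×10^-5 m⁴
Effective length L_e = K·L = 0.7 × 6.04 = 4.228 m
P_cr = π²EI / L_e² = π² × 109×10⁹ × 1.728×10^-5 / 4.228² = 1.040×10^6 N
Factor of safety n = P_cr / P = 1039.9 / 489 = 2.13

n ≈ 2.13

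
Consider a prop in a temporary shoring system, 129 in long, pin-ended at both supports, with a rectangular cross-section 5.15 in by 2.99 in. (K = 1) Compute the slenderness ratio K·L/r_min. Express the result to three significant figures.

Buckling occurs about the weak axis: I_min = h·b³/12 with b = 2.99 in (the shorter side).
I_min = 5.15×2.99³/12 = 11.47 in⁴
A = 15.40 in²;  r_min = √(I/A) = √(11.47/15.40) = 0.8631 in
L_e = K·L = 1 × 129 = 129.0 in
λ = L_e / r_min = 129.00 / 0.8631 = 149

λ ≈ 149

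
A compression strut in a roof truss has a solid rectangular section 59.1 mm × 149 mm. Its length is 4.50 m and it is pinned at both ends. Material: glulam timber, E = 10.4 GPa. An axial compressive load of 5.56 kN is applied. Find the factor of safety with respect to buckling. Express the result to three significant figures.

n ≈ 2.34

Buckling occurs about the weak axis: I_min = h·b³/12 with b = 59.1 mm (the shorter side).
I_min = 149×59.1³/12 = 2.563×10^6 mm⁴
I = 2.563×10^6 mm⁴ = 2.563×10^-6 m⁴
Effective length L_e = K·L = 1 × 4.50 = 4.500 m
P_cr = π²EI / L_e² = π² × 10.4×10⁹ × 2.563×10^-6 / 4.500² = 1.299×10^4 N
Factor of safety n = P_cr / P = 12.992 / 5.56 = 2.34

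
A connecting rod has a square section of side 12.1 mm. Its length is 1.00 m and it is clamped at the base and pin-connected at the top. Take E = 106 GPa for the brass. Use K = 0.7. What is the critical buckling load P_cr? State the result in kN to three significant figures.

P_cr ≈ 3.81 kN

I = a⁴/12 = 12.1⁴/12 = 1.786×10^3 mm⁴
I = 1.786×10^3 mm⁴ = 1.786×10^-9 m⁴
Effective length L_e = K·L = 0.7 × 1.00 = 0.7000 m
P_cr = π²EI / L_e² = π² × 106×10⁹ × 1.786×10^-9 / 0.7000² = 3.814×10^3 N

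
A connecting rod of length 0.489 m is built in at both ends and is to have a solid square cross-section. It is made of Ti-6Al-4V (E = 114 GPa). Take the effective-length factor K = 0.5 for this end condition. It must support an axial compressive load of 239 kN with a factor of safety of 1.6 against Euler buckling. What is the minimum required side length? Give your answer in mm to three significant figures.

a ≈ 22.2 mm

Required P_cr = n·P = 1.6 × 239 = 382.4 kN
L_e = K·L = 0.5 × 0.489 = 0.2445 m
Required I = P_cr·L_e²/(π²E) = 3.824×10^5 × 0.2445² / (π² × 1.14×10^11) = 2.032×10^-8 m⁴
I_req = 2.032×10^4 mm⁴
Solid square: I = a⁴/12  ⇒  a = (12I)^(1/4) = (12×2.032×10^4)^(1/4) = 22.2 mm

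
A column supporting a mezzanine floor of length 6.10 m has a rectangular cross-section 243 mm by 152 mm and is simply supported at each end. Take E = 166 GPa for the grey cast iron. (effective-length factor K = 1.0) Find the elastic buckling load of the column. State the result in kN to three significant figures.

Buckling occurs about the weak axis: I_min = h·b³/12 with b = 152 mm (the shorter side).
I_min = 243×152³/12 = 7.111×10^7 mm⁴
I = 7.111×10^7 mm⁴ = 7.111×10^-5 m⁴
Effective length L_e = K·L = 1 × 6.10 = 6.100 m
P_cr = π²EI / L_e² = π² × 166×10⁹ × 7.111×10^-5 / 6.100² = 3.131×10^6 N

P_cr ≈ 3130 kN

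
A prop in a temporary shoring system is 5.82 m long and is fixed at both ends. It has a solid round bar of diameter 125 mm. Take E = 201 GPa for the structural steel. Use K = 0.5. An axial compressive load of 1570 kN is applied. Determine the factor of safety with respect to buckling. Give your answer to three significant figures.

I = πd⁴/64 = π×125⁴/64 = 1.198×10^7 mm⁴
I = 1.198×10^7 mm⁴ = 1.198×10^-5 m⁴
Effective length L_e = K·L = 0.5 × 5.82 = 2.910 m
P_cr = π²EI / L_e² = π² × 201×10⁹ × 1.198×10^-5 / 2.910² = 2.808×10^6 N
Factor of safety n = P_cr / P = 2807.5 / 1570 = 1.79

n ≈ 1.79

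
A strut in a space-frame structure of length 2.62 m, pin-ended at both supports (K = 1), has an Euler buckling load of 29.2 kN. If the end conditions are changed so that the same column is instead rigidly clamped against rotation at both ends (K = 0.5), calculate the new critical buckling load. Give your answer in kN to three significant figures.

P_cr ∝ 1/K², so P_cr,new = P_cr,old × (K_old/K_new)² = 29.2 × (1/0.5)²
= 29.2 × 4.000 = 117 kN

P_cr ≈ 117 kN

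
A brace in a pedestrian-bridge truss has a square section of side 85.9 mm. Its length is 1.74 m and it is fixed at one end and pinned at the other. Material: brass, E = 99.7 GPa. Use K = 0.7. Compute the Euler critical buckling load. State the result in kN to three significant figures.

P_cr ≈ 3010 kN

I = a⁴/12 = 85.9⁴/12 = 4.537×10^6 mm⁴
I = 4.537×10^6 mm⁴ = 4.537×10^-6 m⁴
Effective length L_e = K·L = 0.7 × 1.74 = 1.218 m
P_cr = π²EI / L_e² = π² × 99.7×10⁹ × 4.537×10^-6 / 1.218² = 3.009×10^6 N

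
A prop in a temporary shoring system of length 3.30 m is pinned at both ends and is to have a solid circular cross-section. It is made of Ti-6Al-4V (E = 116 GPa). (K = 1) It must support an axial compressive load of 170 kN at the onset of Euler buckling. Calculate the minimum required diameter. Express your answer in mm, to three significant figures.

L_e = K·L = 1 × 3.30 = 3.300 m
Required I = P_cr·L_e²/(π²E) = 1.700×10^5 × 3.300² / (π² × 1.16×10^11) = 1.617×10^-6 m⁴
I_req = 1.617×10^6 mm⁴
Solid circle: I = πd⁴/64  ⇒  d = (64I/π)^(1/4) = (64×1.617×10^6/π)^(1/4) = 75.8 mm

d ≈ 75.8 mm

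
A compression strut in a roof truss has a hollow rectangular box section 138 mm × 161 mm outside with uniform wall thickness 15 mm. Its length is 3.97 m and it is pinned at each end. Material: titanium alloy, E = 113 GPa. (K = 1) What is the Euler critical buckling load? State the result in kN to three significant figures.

Inner dimensions: h_i = 161 − 2×15 = 131.0 mm, b_i = 138 − 2×15 = 108.0 mm
Weak-axis I_min = (h_o·b_o³ − h_i·b_i³)/12 with b_o = 138, b_i = 108.0 mm (shorter outer/inner sides).
I_min = (161×138³ − 131.0×108.0³)/12 = 2.151×10^7 mm⁴
I = 2.151×10^7 mm⁴ = 2.151×10^-5 m⁴
Effective length L_e = K·L = 1 × 3.97 = 3.970 m
P_cr = π²EI / L_e² = π² × 113×10⁹ × 2.151×10^-5 / 3.970² = 1.522×10^6 N

P_cr ≈ 1520 kN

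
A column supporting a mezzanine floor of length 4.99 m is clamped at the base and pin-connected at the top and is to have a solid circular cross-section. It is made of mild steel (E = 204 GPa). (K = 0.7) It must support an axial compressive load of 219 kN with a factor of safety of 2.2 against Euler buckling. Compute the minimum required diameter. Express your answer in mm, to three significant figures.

Required P_cr = n·P = 2.2 × 219 = 481.8 kN
L_e = K·L = 0.7 × 4.99 = 3.493 m
Required I = P_cr·L_e²/(π²E) = 4.818×10^5 × 3.493² / (π² × 2.04×10^11) = 2.920×10^-6 m⁴
I_req = 2.920×10^6 mm⁴
Solid circle: I = πd⁴/64  ⇒  d = (64I/π)^(1/4) = (64×2.920×10^6/π)^(1/4) = 87.8 mm

d ≈ 87.8 mm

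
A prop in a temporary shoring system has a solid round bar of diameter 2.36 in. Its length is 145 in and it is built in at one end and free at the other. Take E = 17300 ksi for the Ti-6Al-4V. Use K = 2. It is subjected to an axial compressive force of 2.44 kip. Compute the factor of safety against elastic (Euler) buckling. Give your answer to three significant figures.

n ≈ 1.27

I = πd⁴/64 = π×2.36⁴/64 = 1.523 in⁴
Effective length L_e = K·L = 2 × 145 = 290.0 in
P_cr = π²EI / L_e² = π² × 17300×10³ × 1.523 / 290.0² = 3.091×10^3 lb
Factor of safety n = P_cr / P = 3.0915 / 2.44 = 1.27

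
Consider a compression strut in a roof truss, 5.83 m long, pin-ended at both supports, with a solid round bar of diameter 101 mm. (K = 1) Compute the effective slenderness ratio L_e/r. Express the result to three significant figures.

For a solid circle r = d/4 = 101/4 = 25.25 mm
L_e = K·L = 1 × 5.83 m = 5.830 m = 5830.0 mm
λ = L_e / r_min = 5830.0 / 25.25 = 231

λ ≈ 231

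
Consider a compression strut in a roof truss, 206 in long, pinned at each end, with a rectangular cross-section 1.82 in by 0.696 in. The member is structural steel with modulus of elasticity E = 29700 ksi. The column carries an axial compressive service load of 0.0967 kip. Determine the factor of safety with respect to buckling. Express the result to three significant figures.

Buckling occurs about the weak axis: I_min = h·b³/12 with b = 0.696 in (the shorter side).
I_min = 1.82×0.696³/12 = 5.113×10^-2 in⁴
Effective length L_e = K·L = 1 × 206 = 206.0 in
P_cr = π²EI / L_e² = π² × 29700×10³ × 5.113×10^-2 / 206.0² = 353.2 lb
Factor of safety n = P_cr / P = 0.35322 / 0.0967 = 3.65

n ≈ 3.65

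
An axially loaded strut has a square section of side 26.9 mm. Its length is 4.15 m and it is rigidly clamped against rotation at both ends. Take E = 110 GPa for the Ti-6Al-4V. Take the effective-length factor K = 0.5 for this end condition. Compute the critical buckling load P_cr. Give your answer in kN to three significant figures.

P_cr ≈ 11.0 kN

I = a⁴/12 = 26.9⁴/12 = 4.363×10^4 mm⁴
I = 4.363×10^4 mm⁴ = 4.363×10^-8 m⁴
Effective length L_e = K·L = 0.5 × 4.15 = 2.075 m
P_cr = π²EI / L_e² = π² × 110×10⁹ × 4.363×10^-8 / 2.075² = 1.100×10^4 N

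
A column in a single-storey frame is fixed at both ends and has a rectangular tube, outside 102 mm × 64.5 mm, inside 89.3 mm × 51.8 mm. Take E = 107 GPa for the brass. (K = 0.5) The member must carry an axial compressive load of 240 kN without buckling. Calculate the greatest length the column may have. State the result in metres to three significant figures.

L_max ≈ 4.68 m

Weak-axis I_min = (h_o·b_o³ − h_i·b_i³)/12 with b_o = 64.5, b_i = 51.80 mm (shorter outer/inner sides).
I_min = (102×64.5³ − 89.30×51.80³)/12 = 1.247×10^6 mm⁴
I = 1.247×10^-6 m⁴
At the buckling limit P_cr = P = 2.400×10^5 N
From P_cr = π²EI/(K·L)²:  L = (1/K)·√(π²EI/P_cr) = (1/0.5)·√(π²×1.07×10^11×1.247×10^-6/2.400×10^5)
L = 4.68 m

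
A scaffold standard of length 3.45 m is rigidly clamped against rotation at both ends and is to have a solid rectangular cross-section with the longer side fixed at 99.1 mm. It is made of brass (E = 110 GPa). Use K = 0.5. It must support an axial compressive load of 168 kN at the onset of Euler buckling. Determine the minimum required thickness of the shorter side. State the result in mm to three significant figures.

b ≈ 38.2 mm

L_e = K·L = 0.5 × 3.45 = 1.725 m
Required I = P_cr·L_e²/(π²E) = 1.680×10^5 × 1.725² / (π² × 1.10×10^11) = 4.605×10^-7 m⁴
I_req = 4.605×10^5 mm⁴
Rectangle, weak axis: I_min = h·b³/12 with h = 99.1 mm fixed  ⇒  b = (12I/h)^(1/3) = 38.2 mm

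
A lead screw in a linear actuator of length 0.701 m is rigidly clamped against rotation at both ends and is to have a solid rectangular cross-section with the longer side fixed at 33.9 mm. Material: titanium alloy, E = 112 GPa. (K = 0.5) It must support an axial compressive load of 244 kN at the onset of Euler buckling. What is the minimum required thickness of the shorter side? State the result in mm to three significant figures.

b ≈ 21.3 mm

L_e = K·L = 0.5 × 0.701 = 0.3505 m
Required I = P_cr·L_e²/(π²E) = 2.440×10^5 × 0.3505² / (π² × 1.12×10^11) = 2.712×10^-8 m⁴
I_req = 2.712×10^4 mm⁴
Rectangle, weak axis: I_min = h·b³/12 with h = 33.9 mm fixed  ⇒  b = (12I/h)^(1/3) = 21.3 mm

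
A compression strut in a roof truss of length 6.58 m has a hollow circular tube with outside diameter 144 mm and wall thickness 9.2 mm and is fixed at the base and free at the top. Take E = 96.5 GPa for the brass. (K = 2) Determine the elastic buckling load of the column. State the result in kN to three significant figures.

P_cr ≈ 48.9 kN

Inner diameter d_i = 144 − 2×9.2 = 125.6 mm
I = π(d_o⁴ − d_i⁴)/64 = π(144⁴ − 125.6⁴)/64 = 8.891×10^6 mm⁴
I = 8.891×10^6 mm⁴ = 8.891×10^-6 m⁴
Effective length L_e = K·L = 2 × 6.58 = 13.16 m
P_cr = π²EI / L_e² = π² × 96.5×10⁹ × 8.891×10^-6 / 13.16² = 4.889×10^4 N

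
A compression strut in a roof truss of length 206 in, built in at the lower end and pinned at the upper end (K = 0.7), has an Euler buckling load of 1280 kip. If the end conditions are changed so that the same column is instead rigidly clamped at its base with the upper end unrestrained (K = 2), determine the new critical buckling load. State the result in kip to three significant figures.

P_cr ≈ 157 kip

P_cr ∝ 1/K², so P_cr,new = P_cr,old × (K_old/K_new)² = 1280 × (0.7/2)²
= 1280 × 0.1225 = 157 kip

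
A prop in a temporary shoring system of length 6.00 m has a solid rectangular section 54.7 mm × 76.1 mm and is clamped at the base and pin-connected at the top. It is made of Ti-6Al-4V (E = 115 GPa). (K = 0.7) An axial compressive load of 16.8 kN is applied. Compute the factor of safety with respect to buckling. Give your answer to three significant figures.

Buckling occurs about the weak axis: I_min = h·b³/12 with b = 54.7 mm (the shorter side).
I_min = 76.1×54.7³/12 = 1.038×10^6 mm⁴
I = 1.038×10^6 mm⁴ = 1.038×10^-6 m⁴
Effective length L_e = K·L = 0.7 × 6.00 = 4.200 m
P_cr = π²EI / L_e² = π² × 115×10⁹ × 1.038×10^-6 / 4.200² = 6.678×10^4 N
Factor of safety n = P_cr / P = 66.783 / 16.8 = 3.98

n ≈ 3.98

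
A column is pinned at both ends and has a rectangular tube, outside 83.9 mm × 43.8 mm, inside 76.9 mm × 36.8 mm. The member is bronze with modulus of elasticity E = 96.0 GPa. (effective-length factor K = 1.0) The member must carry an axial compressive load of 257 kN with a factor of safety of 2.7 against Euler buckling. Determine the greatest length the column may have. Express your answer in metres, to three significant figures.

Weak-axis I_min = (h_o·b_o³ − h_i·b_i³)/12 with b_o = 43.8, b_i = 36.80 mm (shorter outer/inner sides).
I_min = (83.9×43.8³ − 76.90×36.80³)/12 = 2.681×10^5 mm⁴
I = 2.681×10^-7 m⁴
Required critical load P_cr = n·P = 2.7 × 257 = 693.9 kN = 6.939×10^5 N
From P_cr = π²EI/(K·L)²:  L = (1/K)·√(π²EI/P_cr) = (1/1)·√(π²×9.60×10^10×2.681×10^-7/6.939×10^5)
L = 0.605 m

L_max ≈ 0.605 m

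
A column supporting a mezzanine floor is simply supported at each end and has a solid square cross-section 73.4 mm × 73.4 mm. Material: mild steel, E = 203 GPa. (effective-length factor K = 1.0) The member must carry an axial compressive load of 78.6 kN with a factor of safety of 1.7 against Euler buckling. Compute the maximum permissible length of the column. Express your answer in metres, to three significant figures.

I = a⁴/12 = 73.4⁴/12 = 2.419×10^6 mm⁴
I = 2.419×10^-6 m⁴
Required critical load P_cr = n·P = 1.7 × 78.6 = 133.6 kN = 1.336×10^5 N
From P_cr = π²EI/(K·L)²:  L = (1/K)·√(π²EI/P_cr) = (1/1)·√(π²×2.03×10^11×2.419×10^-6/1.336×10^5)
L = 6.02 m

L_max ≈ 6.02 m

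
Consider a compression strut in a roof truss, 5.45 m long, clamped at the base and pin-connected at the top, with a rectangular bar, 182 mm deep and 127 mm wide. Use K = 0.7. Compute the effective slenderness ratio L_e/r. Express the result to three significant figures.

For a rectangle r_min = b/√12 = 127/√12 = 36.66 mm
L_e = K·L = 0.7 × 5.45 m = 3.815 m = 3815.0 mm
λ = L_e / r_min = 3815.0 / 36.66 = 104

λ ≈ 104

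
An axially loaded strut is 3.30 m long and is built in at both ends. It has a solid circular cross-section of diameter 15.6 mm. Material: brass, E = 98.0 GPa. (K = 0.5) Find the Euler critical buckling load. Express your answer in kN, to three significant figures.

P_cr ≈ 1.03 kN

I = πd⁴/64 = π×15.6⁴/64 = 2.907×10^3 mm⁴
I = 2.907×10^3 mm⁴ = 2.907×10^-9 m⁴
Effective length L_e = K·L = 0.5 × 3.30 = 1.650 m
P_cr = π²EI / L_e² = π² × 98.0×10⁹ × 2.907×10^-9 / 1.650² = 1.033×10^3 N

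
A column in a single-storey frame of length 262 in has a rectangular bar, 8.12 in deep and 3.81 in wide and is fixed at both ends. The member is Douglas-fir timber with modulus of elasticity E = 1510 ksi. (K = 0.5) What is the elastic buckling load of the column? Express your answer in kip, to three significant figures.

Buckling occurs about the weak axis: I_min = h·b³/12 with b = 3.81 in (the shorter side).
I_min = 8.12×3.81³/12 = 37.42 in⁴
Effective length L_e = K·L = 0.5 × 262 = 131.0 in
P_cr = π²EI / L_e² = π² × 1510×10³ × 37.42 / 131.0² = 3.250×10^4 lb

P_cr ≈ 32.5 kip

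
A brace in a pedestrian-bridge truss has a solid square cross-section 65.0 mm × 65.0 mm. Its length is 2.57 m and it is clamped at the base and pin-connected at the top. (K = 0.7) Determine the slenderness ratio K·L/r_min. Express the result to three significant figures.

For a square r = a/√12 = 65.0/√12 = 18.76 mm
L_e = K·L = 0.7 × 2.57 m = 1.799 m = 1799.0 mm
λ = L_e / r_min = 1799.0 / 18.76 = 95.9

λ ≈ 95.9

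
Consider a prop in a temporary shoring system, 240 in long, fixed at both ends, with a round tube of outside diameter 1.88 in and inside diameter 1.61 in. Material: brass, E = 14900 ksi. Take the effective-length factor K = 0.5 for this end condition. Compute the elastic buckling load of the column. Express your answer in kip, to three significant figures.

P_cr ≈ 2.89 kip

d_o = 1.88 in, d_i = 1.61 in
I = π(d_o⁴ − d_i⁴)/64 = π(1.88⁴ − 1.610⁴)/64 = 0.2834 in⁴
Effective length L_e = K·L = 0.5 × 240 = 120.0 in
P_cr = π²EI / L_e² = π² × 14900×10³ × 0.2834 / 120.0² = 2.894×10^3 lb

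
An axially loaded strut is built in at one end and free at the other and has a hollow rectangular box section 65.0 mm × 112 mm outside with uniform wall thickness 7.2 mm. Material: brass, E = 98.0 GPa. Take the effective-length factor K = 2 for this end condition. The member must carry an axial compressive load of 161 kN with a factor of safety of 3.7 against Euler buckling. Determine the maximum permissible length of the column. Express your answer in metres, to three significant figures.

Inner dimensions: h_i = 112 − 2×7.2 = 97.60 mm, b_i = 65.0 − 2×7.2 = 50.60 mm
Weak-axis I_min = (h_o·b_o³ − h_i·b_i³)/12 with b_o = 65.0, b_i = 50.60 mm (shorter outer/inner sides).
I_min = (112×65.0³ − 97.60×50.60³)/12 = 1.509×10^6 mm⁴
I = 1.509×10^-6 m⁴
Required critical load P_cr = n·P = 3.7 × 161 = 595.7 kN = 5.957×10^5 N
From P_cr = π²EI/(K·L)²:  L = (1/K)·√(π²EI/P_cr) = (1/2)·√(π²×9.80×10^10×1.509×10^-6/5.957×10^5)
L = 0.783 m

L_max ≈ 0.783 m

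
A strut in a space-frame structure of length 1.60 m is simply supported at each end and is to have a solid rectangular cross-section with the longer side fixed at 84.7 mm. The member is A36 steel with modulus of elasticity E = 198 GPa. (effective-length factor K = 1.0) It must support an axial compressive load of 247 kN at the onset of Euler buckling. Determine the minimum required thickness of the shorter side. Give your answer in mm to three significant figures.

b ≈ 35.8 mm

L_e = K·L = 1 × 1.60 = 1.600 m
Required I = P_cr·L_e²/(π²E) = 2.470×10^5 × 1.600² / (π² × 1.98×10^11) = 3.236×10^-7 m⁴
I_req = 3.236×10^5 mm⁴
Rectangle, weak axis: I_min = h·b³/12 with h = 84.7 mm fixed  ⇒  b = (12I/h)^(1/3) = 35.8 mm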